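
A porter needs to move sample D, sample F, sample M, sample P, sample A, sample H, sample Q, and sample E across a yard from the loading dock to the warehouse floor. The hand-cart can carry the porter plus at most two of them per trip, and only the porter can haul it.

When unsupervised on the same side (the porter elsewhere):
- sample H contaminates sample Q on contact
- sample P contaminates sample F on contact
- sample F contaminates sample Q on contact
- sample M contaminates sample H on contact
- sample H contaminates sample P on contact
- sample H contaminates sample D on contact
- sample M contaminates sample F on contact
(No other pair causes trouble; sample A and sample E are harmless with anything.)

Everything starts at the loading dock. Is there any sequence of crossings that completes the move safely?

1. Porter goes to the warehouse floor with sample F and sample H.
2. Porter goes back to the loading dock alone.
3. Porter goes to the warehouse floor with sample D and sample M.
4. Porter goes back to the loading dock with sample F and sample H.
5. Porter goes to the warehouse floor with sample P and sample Q.
6. Porter goes back to the loading dock alone.
7. Porter goes to the warehouse floor with sample A and sample E.
8. Porter goes back to the loading dock alone.
9. Porter goes to the warehouse floor with sample F and sample H.

Yes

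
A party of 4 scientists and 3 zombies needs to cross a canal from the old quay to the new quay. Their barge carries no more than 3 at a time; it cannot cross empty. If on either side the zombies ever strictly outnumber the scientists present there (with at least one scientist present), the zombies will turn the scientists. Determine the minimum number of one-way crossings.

Counting alone: each trip to the new quay takes at most 3 across and each return brings at least 1 back, so after t trips out (and t−1 returns) at most 3t − (t−1) of the 7 are across; that first reaches 7 at t = 3, so at least 5 crossings are needed.
The plan below uses exactly 5 crossings, so it is optimal:
1. 3 zombies → the new quay.  (the old quay: 4S 0Z; the new quay: 0S 3Z)
2. 1 zombie ← the old quay.  (the old quay: 4S 1Z; the new quay: 0S 2Z)
3. 3 scientists → the new quay.  (the old quay: 1S 1Z; the new quay: 3S 2Z)
4. 1 scientist ← the old quay.  (the old quay: 2S 1Z; the new quay: 2S 2Z)
5. 2 scientists and 1 zombie → the new quay.  (the old quay: 0S 0Z; the new quay: 4S 3Z)

5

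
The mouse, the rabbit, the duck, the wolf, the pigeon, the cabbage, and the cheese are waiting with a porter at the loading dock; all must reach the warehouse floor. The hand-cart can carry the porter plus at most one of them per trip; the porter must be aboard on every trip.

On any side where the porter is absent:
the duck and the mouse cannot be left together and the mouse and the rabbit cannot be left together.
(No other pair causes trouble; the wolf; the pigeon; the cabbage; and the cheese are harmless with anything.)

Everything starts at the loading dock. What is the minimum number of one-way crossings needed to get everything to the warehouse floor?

15

Counting alone: the porter can take at most 1 across per trip to the warehouse floor, so moving all 7 needs at least 7 loaded trips out, with a return between consecutive ones — at least 13 crossings.
The safety rule pushes this higher. Following every safe sequence of crossings, the most of the 7 that can be at the warehouse floor as the hand-cart arrives there on crossing 13 is 6 — never all 7.
So no plan with fewer than 15 crossings exists, and this one achieves 15:
1. Porter goes to the warehouse floor with the mouse.  [the loading dock: the cabbage, the cheese, the duck, the pigeon, the rabbit, the wolf | the warehouse floor: the mouse]
2. Porter goes back to the loading dock alone.  [the loading dock: the cabbage, the cheese, the duck, the pigeon, the rabbit, the wolf | the warehouse floor: the mouse]
3. Porter goes to the warehouse floor with the rabbit.  [the loading dock: the cabbage, the cheese, the duck, the pigeon, the wolf | the warehouse floor: the mouse, the rabbit]
4. Porter goes back to the loading dock with the mouse.  [the loading dock: the cabbage, the cheese, the duck, the mouse, the pigeon, the wolf | the warehouse floor: the rabbit]
5. Porter goes to the warehouse floor with the duck.  [the loading dock: the cabbage, the cheese, the mouse, the pigeon, the wolf | the warehouse floor: the duck, the rabbit]
6. Porter goes back to the loading dock alone.  [the loading dock: the cabbage, the cheese, the mouse, the pigeon, the wolf | the warehouse floor: the duck, the rabbit]
7. Porter goes to the warehouse floor with the wolf.  [the loading dock: the cabbage, the cheese, the mouse, the pigeon | the warehouse floor: the duck, the rabbit, the wolf]
8. Porter goes back to the loading dock alone.  [the loading dock: the cabbage, the cheese, the mouse, the pigeon | the warehouse floor: the duck, the rabbit, the wolf]
9. Porter goes to the warehouse floor with the pigeon.  [the loading dock: the cabbage, the cheese, the mouse | the warehouse floor: the duck, the pigeon, the rabbit, the wolf]
10. Porter goes back to the loading dock alone.  [the loading dock: the cabbage, the cheese, the mouse | the warehouse floor: the duck, the pigeon, the rabbit, the wolf]
11. Porter goes to the warehouse floor with the cabbage.  [the loading dock: the cheese, the mouse | the warehouse floor: the cabbage, the duck, the pigeon, the rabbit, the wolf]
12. Porter goes back to the loading dock alone.  [the loading dock: the cheese, the mouse | the warehouse floor: the cabbage, the duck, the pigeon, the rabbit, the wolf]
13. Porter goes to the warehouse floor with the cheese.  [the loading dock: the mouse | the warehouse floor: the cabbage, the cheese, the duck, the pigeon, the rabbit, the wolf]
14. Porter goes back to the loading dock alone.  [the loading dock: the mouse | the warehouse floor: the cabbage, the cheese, the duck, the pigeon, the rabbit, the wolf]
15. Porter goes to the warehouse floor with the mouse.  [the loading dock: — | the warehouse floor: the cabbage, the cheese, the duck, the mouse, the pigeon, the rabbit, the wolf]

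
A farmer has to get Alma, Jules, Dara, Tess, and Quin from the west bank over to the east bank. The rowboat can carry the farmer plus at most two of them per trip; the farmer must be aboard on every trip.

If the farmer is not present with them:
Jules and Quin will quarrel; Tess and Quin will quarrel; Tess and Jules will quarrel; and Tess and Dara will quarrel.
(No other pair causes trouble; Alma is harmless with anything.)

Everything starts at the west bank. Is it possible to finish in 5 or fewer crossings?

Counting alone: the farmer can take at most 2 across per trip to the east bank, so moving all 5 needs at least 3 loaded trips out, with a return between consecutive ones — at least 5 crossings.
The safety rule pushes this higher. Following every safe sequence of crossings, the most of the 5 that can be at the east bank as the rowboat arrives there on crossing 5 is 4 — never all 5.
So the move cannot be finished within 5 crossings. (The shortest complete plan takes 7:)
1. Farmer goes to the east bank with Jules and Tess.  [the west bank: Alma, Dara, Quin | the east bank: Jules, Tess]
2. Farmer goes back to the west bank with Jules.  [the west bank: Alma, Dara, Jules, Quin | the east bank: Tess]
3. Farmer goes to the east bank with Alma and Jules.  [the west bank: Dara, Quin | the east bank: Alma, Jules, Tess]
4. Farmer goes back to the west bank with Jules.  [the west bank: Dara, Jules, Quin | the east bank: Alma, Tess]
5. Farmer goes to the east bank with Dara and Jules.  [the west bank: Quin | the east bank: Alma, Dara, Jules, Tess]
6. Farmer goes back to the west bank with Tess.  [the west bank: Quin, Tess | the east bank: Alma, Dara, Jules]
7. Farmer goes to the east bank with Quin and Tess.  [the west bank: — | the east bank: Alma, Dara, Jules, Quin, Tess]

No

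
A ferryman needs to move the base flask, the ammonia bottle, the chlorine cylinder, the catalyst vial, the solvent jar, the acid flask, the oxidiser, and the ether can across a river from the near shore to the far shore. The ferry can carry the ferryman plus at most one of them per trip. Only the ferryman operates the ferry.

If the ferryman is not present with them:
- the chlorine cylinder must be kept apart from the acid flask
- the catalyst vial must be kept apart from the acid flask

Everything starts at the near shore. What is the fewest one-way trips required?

Counting alone: the ferryman can take at most 1 across per trip to the far shore, so moving all 8 needs at least 8 loaded trips out, with a return between consecutive ones — at least 15 crossings.
The safety rule pushes this higher. Following every safe sequence of crossings, the most of the 8 that can be at the far shore as the ferry arrives there on crossing 15 is 7 — never all 8.
So no plan with fewer than 17 crossings exists, and this one achieves 17:
1. Ferryman goes to the far shore with the acid flask.
2. Ferryman goes back to the near shore alone.
3. Ferryman goes to the far shore with the base flask.
4. Ferryman goes back to the near shore alone.
5. Ferryman goes to the far shore with the ammonia bottle.
6. Ferryman goes back to the near shore alone.
7. Ferryman goes to the far shore with the chlorine cylinder.
8. Ferryman goes back to the near shore with the acid flask.
9. Ferryman goes to the far shore with the catalyst vial.
10. Ferryman goes back to the near shore alone.
11. Ferryman goes to the far shore with the solvent jar.
12. Ferryman goes back to the near shore alone.
13. Ferryman goes to the far shore with the oxidiser.
14. Ferryman goes back to the near shore alone.
15. Ferryman goes to the far shore with the ether can.
16. Ferryman goes back to the near shore alone.
17. Ferryman goes to the far shore with the acid flask.

17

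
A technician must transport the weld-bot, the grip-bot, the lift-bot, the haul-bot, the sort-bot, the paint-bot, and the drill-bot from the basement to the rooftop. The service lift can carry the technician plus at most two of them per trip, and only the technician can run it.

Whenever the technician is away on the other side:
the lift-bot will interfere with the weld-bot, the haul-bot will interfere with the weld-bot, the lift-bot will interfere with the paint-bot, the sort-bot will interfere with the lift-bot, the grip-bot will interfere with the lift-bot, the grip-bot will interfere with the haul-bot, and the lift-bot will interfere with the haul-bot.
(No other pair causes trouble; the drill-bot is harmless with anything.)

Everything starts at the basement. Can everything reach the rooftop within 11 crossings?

Yes

Yes — this plan uses 11 crossings (≤ 11):
1. Technician goes to the rooftop with the haul-bot and the lift-bot.
2. Technician goes back to the basement with the lift-bot.
3. Technician goes to the rooftop with the lift-bot and the sort-bot.
4. Technician goes back to the basement with the lift-bot.
5. Technician goes to the rooftop with the lift-bot and the paint-bot.
6. Technician goes back to the basement with the lift-bot.
7. Technician goes to the rooftop with the grip-bot and the weld-bot.
8. Technician goes back to the basement with the haul-bot.
9. Technician goes to the rooftop with the drill-bot and the lift-bot.
10. Technician goes back to the basement with the lift-bot.
11. Technician goes to the rooftop with the haul-bot and the lift-bot.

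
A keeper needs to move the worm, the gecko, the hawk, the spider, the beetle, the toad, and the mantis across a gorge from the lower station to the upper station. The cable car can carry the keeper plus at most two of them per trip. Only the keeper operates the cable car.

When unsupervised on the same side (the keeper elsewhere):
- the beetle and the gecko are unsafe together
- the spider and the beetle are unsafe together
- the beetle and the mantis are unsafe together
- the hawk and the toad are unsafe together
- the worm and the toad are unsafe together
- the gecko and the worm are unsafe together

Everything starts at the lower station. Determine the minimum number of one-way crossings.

impossible

Whatever the first load, the items left behind include a forbidden pair without the keeper. No opening move is safe, so no plan exists.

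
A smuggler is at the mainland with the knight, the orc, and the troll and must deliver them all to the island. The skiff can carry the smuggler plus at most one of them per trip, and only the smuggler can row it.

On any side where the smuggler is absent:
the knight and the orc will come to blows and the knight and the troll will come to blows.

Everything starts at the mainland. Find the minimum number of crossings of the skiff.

7

Counting alone: the smuggler can take at most 1 across per trip to the island, so moving all 3 needs at least 3 loaded trips out, with a return between consecutive ones — at least 5 crossings.
The safety rule pushes this higher. Following every safe sequence of crossings, the most of the 3 that can be at the island as the skiff arrives there on crossing 5 is 2 — never all 3.
So no plan with fewer than 7 crossings exists, and this one achieves 7:
1. Smuggler goes to the island with the knight.
2. Smuggler goes back to the mainland alone.
3. Smuggler goes to the island with the orc.
4. Smuggler goes back to the mainland with the knight.
5. Smuggler goes to the island with the troll.
6. Smuggler goes back to the mainland alone.
7. Smuggler goes to the island with the knight.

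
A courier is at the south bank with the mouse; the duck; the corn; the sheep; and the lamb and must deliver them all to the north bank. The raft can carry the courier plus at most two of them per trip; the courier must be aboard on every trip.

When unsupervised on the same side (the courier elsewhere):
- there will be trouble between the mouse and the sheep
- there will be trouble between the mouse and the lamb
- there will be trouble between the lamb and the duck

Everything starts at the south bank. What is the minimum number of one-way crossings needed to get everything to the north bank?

Counting alone: the courier can take at most 2 across per trip to the north bank, so moving all 5 needs at least 3 loaded trips out, with a return between consecutive ones — at least 5 crossings.
The plan below uses exactly 5 crossings, so it is optimal:
1. Courier goes to the north bank with the duck and the mouse.
2. Courier goes back to the south bank alone.
3. Courier goes to the north bank with the corn.
4. Courier goes back to the south bank alone.
5. Courier goes to the north bank with the lamb and the sheep.

5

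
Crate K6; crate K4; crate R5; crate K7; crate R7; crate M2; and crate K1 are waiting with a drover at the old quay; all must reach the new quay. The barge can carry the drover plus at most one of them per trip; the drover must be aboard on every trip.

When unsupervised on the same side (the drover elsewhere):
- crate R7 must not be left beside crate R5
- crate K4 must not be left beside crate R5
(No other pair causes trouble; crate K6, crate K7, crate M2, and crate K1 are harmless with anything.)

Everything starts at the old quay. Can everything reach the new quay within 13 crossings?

Counting alone: the drover can take at most 1 across per trip to the new quay, so moving all 7 needs at least 7 loaded trips out, with a return between consecutive ones — at least 13 crossings.
The safety rule pushes this higher. Following every safe sequence of crossings, the most of the 7 that can be at the new quay as the barge arrives there on crossing 13 is 6 — never all 7.
So the move cannot be finished within 13 crossings. (The shortest complete plan takes 15:)
1. Drover goes to the new quay with crate R5.
2. Drover goes back to the old quay alone.
3. Drover goes to the new quay with crate K6.
4. Drover goes back to the old quay alone.
5. Drover goes to the new quay with crate K4.
6. Drover goes back to the old quay with crate R5.
7. Drover goes to the new quay with crate R7.
8. Drover goes back to the old quay alone.
9. Drover goes to the new quay with crate K7.
10. Drover goes back to the old quay alone.
11. Drover goes to the new quay with crate M2.
12. Drover goes back to the old quay alone.
13. Drover goes to the new quay with crate K1.
14. Drover goes back to the old quay alone.
15. Drover goes to the new quay with crate R5.

No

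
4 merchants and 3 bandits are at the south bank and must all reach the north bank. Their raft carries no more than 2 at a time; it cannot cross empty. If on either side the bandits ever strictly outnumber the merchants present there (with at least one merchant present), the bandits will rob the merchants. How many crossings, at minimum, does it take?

Counting alone: each trip to the north bank takes at most 2 across and each return brings at least 1 back, so after t trips out (and t−1 returns) at most 2t − (t−1) of the 7 are across; that first reaches 7 at t = 6, so at least 11 crossings are needed.
The plan below uses exactly 11 crossings, so it is optimal:
1. 2 bandits → the north bank.  (the south bank: 4M 1B; the north bank: 0M 2B)
2. 1 bandit ← the south bank.  (the south bank: 4M 2B; the north bank: 0M 1B)
3. 2 bandits → the north bank.  (the south bank: 4M 0B; the north bank: 0M 3B)
4. 1 bandit ← the south bank.  (the south bank: 4M 1B; the north bank: 0M 2B)
5. 2 merchants → the north bank.  (the south bank: 2M 1B; the north bank: 2M 2B)
6. 1 bandit ← the south bank.  (the south bank: 2M 2B; the north bank: 2M 1B)
7. 1 merchant and 1 bandit → the north bank.  (the south bank: 1M 1B; the north bank: 3M 2B)
8. 1 merchant ← the south bank.  (the south bank: 2M 1B; the north bank: 2M 2B)
9. 1 merchant and 1 bandit → the north bank.  (the south bank: 1M 0B; the north bank: 3M 3B)
10. 1 bandit ← the south bank.  (the south bank: 1M 1B; the north bank: 3M 2B)
11. 1 merchant and 1 bandit → the north bank.  (the south bank: 0M 0B; the north bank: 4M 3B)

11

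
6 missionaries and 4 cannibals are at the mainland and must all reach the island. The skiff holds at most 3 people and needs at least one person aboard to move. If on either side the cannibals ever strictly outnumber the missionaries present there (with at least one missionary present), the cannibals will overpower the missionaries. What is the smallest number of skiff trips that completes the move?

9

Counting alone: each trip to the island takes at most 3 across and each return brings at least 1 back, so after t trips out (and t−1 returns) at most 3t − (t−1) of the 10 are across; that first reaches 10 at t = 5, so at least 9 crossings are needed.
The plan below uses exactly 9 crossings, so it is optimal:
1. 2 cannibals → the island.  (the mainland: 6M 2C; the island: 0M 2C)
2. 1 cannibal ← the mainland.  (the mainland: 6M 3C; the island: 0M 1C)
3. 3 cannibals → the island.  (the mainland: 6M 0C; the island: 0M 4C)
4. 1 cannibal ← the mainland.  (the mainland: 6M 1C; the island: 0M 3C)
5. 3 missionaries → the island.  (the mainland: 3M 1C; the island: 3M 3C)
6. 1 cannibal ← the mainland.  (the mainland: 3M 2C; the island: 3M 2C)
7. 1 missionary and 2 cannibals → the island.  (the mainland: 2M 0C; the island: 4M 4C)
8. 1 cannibal ← the mainland.  (the mainland: 2M 1C; the island: 4M 3C)
9. 2 missionaries and 1 cannibal → the island.  (the mainland: 0M 0C; the island: 6M 4C)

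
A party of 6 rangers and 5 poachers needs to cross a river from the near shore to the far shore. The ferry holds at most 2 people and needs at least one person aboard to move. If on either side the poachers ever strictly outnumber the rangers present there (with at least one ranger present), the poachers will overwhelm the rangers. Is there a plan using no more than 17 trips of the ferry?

Counting alone: each trip to the far shore takes at most 2 across and each return brings at least 1 back, so after t trips out (and t−1 returns) at most 2t − (t−1) of the 11 are across; that first reaches 11 at t = 10, so at least 19 crossings are needed.
Since 17 < 19, 17 crossings cannot be enough. (The shortest complete plan in fact takes 19:)
1. 2 poachers → the far shore.  (the near shore: 6R 3P; the far shore: 0R 2P)
2. 1 poacher ← the near shore.  (the near shore: 6R 4P; the far shore: 0R 1P)
3. 2 poachers → the far shore.  (the near shore: 6R 2P; the far shore: 0R 3P)
4. 1 poacher ← the near shore.  (the near shore: 6R 3P; the far shore: 0R 2P)
5. 2 rangers → the far shore.  (the near shore: 4R 3P; the far shore: 2R 2P)
6. 1 poacher ← the near shore.  (the near shore: 4R 4P; the far shore: 2R 1P)
7. 1 ranger and 1 poacher → the far shore.  (the near shore: 3R 3P; the far shore: 3R 2P)
8. 1 ranger ← the near shore.  (the near shore: 4R 3P; the far shore: 2R 2P)
9. 1 ranger and 1 poacher → the far shore.  (the near shore: 3R 2P; the far shore: 3R 3P)
10. 1 poacher ← the near shore.  (the near shore: 3R 3P; the far shore: 3R 2P)
11. 1 ranger and 1 poacher → the far shore.  (the near shore: 2R 2P; the far shore: 4R 3P)
12. 1 ranger ← the near shore.  (the near shore: 3R 2P; the far shore: 3R 3P)
13. 1 ranger and 1 poacher → the far shore.  (the near shore: 2R 1P; the far shore: 4R 4P)
14. 1 poacher ← the near shore.  (the near shore: 2R 2P; the far shore: 4R 3P)
15. 1 ranger and 1 poacher → the far shore.  (the near shore: 1R 1P; the far shore: 5R 4P)
16. 1 ranger ← the near shore.  (the near shore: 2R 1P; the far shore: 4R 4P)
17. 1 ranger and 1 poacher → the far shore.  (the near shore: 1R 0P; the far shore: 5R 5P)
18. 1 poacher ← the near shore.  (the near shore: 1R 1P; the far shore: 5R 4P)
19. 1 ranger and 1 poacher → the far shore.  (the near shore: 0R 0P; the far shore: 6R 5P)

No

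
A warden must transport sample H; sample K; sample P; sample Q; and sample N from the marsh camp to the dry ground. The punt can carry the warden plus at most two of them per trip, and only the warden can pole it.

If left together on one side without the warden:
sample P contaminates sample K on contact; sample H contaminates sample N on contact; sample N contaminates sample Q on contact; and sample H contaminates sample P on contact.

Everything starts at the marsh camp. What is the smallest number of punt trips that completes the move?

7

Counting alone: the warden can take at most 2 across per trip to the dry ground, so moving all 5 needs at least 3 loaded trips out, with a return between consecutive ones — at least 5 crossings.
The safety rule pushes this higher. Following every safe sequence of crossings, the most of the 5 that can be at the dry ground as the punt arrives there on crossing 5 is 4 — never all 5.
So no plan with fewer than 7 crossings exists, and this one achieves 7:
1. Warden goes to the dry ground with sample N and sample P.  [the marsh camp: sample H, sample K, sample Q | the dry ground: sample N, sample P]
2. Warden goes back to the marsh camp alone.  [the marsh camp: sample H, sample K, sample Q | the dry ground: sample N, sample P]
3. Warden goes to the dry ground with sample H.  [the marsh camp: sample K, sample Q | the dry ground: sample H, sample N, sample P]
4. Warden goes back to the marsh camp with sample N and sample P.  [the marsh camp: sample K, sample N, sample P, sample Q | the dry ground: sample H]
5. Warden goes to the dry ground with sample K and sample Q.  [the marsh camp: sample N, sample P | the dry ground: sample H, sample K, sample Q]
6. Warden goes back to the marsh camp alone.  [the marsh camp: sample N, sample P | the dry ground: sample H, sample K, sample Q]
7. Warden goes to the dry ground with sample N and sample P.  [the marsh camp: — | the dry ground: sample H, sample K, sample N, sample P, sample Q]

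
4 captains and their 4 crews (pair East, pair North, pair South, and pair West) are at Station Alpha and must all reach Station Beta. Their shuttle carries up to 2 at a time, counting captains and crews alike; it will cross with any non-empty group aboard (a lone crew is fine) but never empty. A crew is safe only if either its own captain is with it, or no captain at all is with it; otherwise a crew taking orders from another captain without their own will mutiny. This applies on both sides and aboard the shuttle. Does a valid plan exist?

Following every safe sequence of crossings from the start, the most of the 8 that can be at Station Beta as the shuttle arrives there on crossings 1, 3, 5 is 2, 3, 4 respectively; the best ever achieved is 4 of 8.
From crossing 7 on, no configuration arises that was not already reachable earlier: only 44 distinct safe configurations (who is on which side, and where the shuttle is) can ever be reached, none of them has everyone across, and every continuation just revisits them. So no valid plan exists.

No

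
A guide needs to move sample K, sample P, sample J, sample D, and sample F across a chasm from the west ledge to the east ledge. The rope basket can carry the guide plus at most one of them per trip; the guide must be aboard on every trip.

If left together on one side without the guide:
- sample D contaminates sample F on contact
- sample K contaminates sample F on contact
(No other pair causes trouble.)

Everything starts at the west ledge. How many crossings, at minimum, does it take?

11

Counting alone: the guide can take at most 1 across per trip to the east ledge, so moving all 5 needs at least 5 loaded trips out, with a return between consecutive ones — at least 9 crossings.
The safety rule pushes this higher. Following every safe sequence of crossings, the most of the 5 that can be at the east ledge as the rope basket arrives there on crossing 9 is 4 — never all 5.
So no plan with fewer than 11 crossings exists, and this one achieves 11:
1. Guide goes to the east ledge with sample F.  [the west ledge: sample D, sample J, sample K, sample P | the east ledge: sample F]
2. Guide goes back to the west ledge alone.  [the west ledge: sample D, sample J, sample K, sample P | the east ledge: sample F]
3. Guide goes to the east ledge with sample K.  [the west ledge: sample D, sample J, sample P | the east ledge: sample F, sample K]
4. Guide goes back to the west ledge with sample F.  [the west ledge: sample D, sample F, sample J, sample P | the east ledge: sample K]
5. Guide goes to the east ledge with sample D.  [the west ledge: sample F, sample J, sample P | the east ledge: sample D, sample K]
6. Guide goes back to the west ledge alone.  [the west ledge: sample F, sample J, sample P | the east ledge: sample D, sample K]
7. Guide goes to the east ledge with sample P.  [the west ledge: sample F, sample J | the east ledge: sample D, sample K, sample P]
8. Guide goes back to the west ledge alone.  [the west ledge: sample F, sample J | the east ledge: sample D, sample K, sample P]
9. Guide goes to the east ledge with sample J.  [the west ledge: sample F | the east ledge: sample D, sample J, sample K, sample P]
10. Guide goes back to the west ledge alone.  [the west ledge: sample F | the east ledge: sample D, sample J, sample K, sample P]
11. Guide goes to the east ledge with sample F.  [the west ledge: — | the east ledge: sample D, sample F, sample J, sample K, sample P]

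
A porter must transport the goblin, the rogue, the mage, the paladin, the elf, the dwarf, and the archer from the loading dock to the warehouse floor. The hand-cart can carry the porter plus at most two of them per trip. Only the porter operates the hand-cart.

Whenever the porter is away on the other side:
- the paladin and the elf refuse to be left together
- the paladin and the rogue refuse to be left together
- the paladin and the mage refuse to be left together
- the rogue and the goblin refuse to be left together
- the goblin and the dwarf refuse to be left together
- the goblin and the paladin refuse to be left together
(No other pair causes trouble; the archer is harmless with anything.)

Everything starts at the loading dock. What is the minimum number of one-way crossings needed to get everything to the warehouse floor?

11

Counting alone: the porter can take at most 2 across per trip to the warehouse floor, so moving all 7 needs at least 4 loaded trips out, with a return between consecutive ones — at least 7 crossings.
The safety rule pushes this higher. Following every safe sequence of crossings, the most of the 7 that can be at the warehouse floor as the hand-cart arrives there on crossings 7, 9 is 5, 6 respectively — never all 7.
So no plan with fewer than 11 crossings exists, and this one achieves 11:
1. Porter goes to the warehouse floor with the goblin and the paladin.  [the loading dock: the archer, the dwarf, the elf, the mage, the rogue | the warehouse floor: the goblin, the paladin]
2. Porter goes back to the loading dock with the goblin.  [the loading dock: the archer, the dwarf, the elf, the goblin, the mage, the rogue | the warehouse floor: the paladin]
3. Porter goes to the warehouse floor with the goblin and the mage.  [the loading dock: the archer, the dwarf, the elf, the rogue | the warehouse floor: the goblin, the mage, the paladin]
4. Porter goes back to the loading dock with the paladin.  [the loading dock: the archer, the dwarf, the elf, the paladin, the rogue | the warehouse floor: the goblin, the mage]
5. Porter goes to the warehouse floor with the elf and the rogue.  [the loading dock: the archer, the dwarf, the paladin | the warehouse floor: the elf, the goblin, the mage, the rogue]
6. Porter goes back to the loading dock with the goblin.  [the loading dock: the archer, the dwarf, the goblin, the paladin | the warehouse floor: the elf, the mage, the rogue]
7. Porter goes to the warehouse floor with the dwarf and the goblin.  [the loading dock: the archer, the paladin | the warehouse floor: the dwarf, the elf, the goblin, the mage, the rogue]
8. Porter goes back to the loading dock with the goblin.  [the loading dock: the archer, the goblin, the paladin | the warehouse floor: the dwarf, the elf, the mage, the rogue]
9. Porter goes to the warehouse floor with the archer and the goblin.  [the loading dock: the paladin | the warehouse floor: the archer, the dwarf, the elf, the goblin, the mage, the rogue]
10. Porter goes back to the loading dock with the goblin.  [the loading dock: the goblin, the paladin | the warehouse floor: the archer, the dwarf, the elf, the mage, the rogue]
11. Porter goes to the warehouse floor with the goblin and the paladin.  [the loading dock: — | the warehouse floor: the archer, the dwarf, the elf, the goblin, the mage, the paladin, the rogue]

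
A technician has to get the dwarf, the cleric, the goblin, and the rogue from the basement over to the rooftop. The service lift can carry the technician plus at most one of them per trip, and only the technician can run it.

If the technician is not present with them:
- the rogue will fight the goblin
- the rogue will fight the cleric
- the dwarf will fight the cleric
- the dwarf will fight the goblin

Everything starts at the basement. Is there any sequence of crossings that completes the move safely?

Whatever the first load, the items left behind include a forbidden pair without the technician. No opening move is safe, so no plan exists.

No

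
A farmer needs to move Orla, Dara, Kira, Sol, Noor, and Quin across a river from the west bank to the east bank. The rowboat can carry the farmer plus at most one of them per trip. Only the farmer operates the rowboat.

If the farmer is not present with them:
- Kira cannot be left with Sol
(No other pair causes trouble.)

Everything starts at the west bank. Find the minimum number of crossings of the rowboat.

11

Counting alone: the farmer can take at most 1 across per trip to the east bank, so moving all 6 needs at least 6 loaded trips out, with a return between consecutive ones — at least 11 crossings.
The plan below uses exactly 11 crossings, so it is optimal:
1. Farmer goes to the east bank with Kira.  [the west bank: Dara, Noor, Orla, Quin, Sol | the east bank: Kira]
2. Farmer goes back to the west bank alone.  [the west bank: Dara, Noor, Orla, Quin, Sol | the east bank: Kira]
3. Farmer goes to the east bank with Orla.  [the west bank: Dara, Noor, Quin, Sol | the east bank: Kira, Orla]
4. Farmer goes back to the west bank alone.  [the west bank: Dara, Noor, Quin, Sol | the east bank: Kira, Orla]
5. Farmer goes to the east bank with Dara.  [the west bank: Noor, Quin, Sol | the east bank: Dara, Kira, Orla]
6. Farmer goes back to the west bank alone.  [the west bank: Noor, Quin, Sol | the east bank: Dara, Kira, Orla]
7. Farmer goes to the east bank with Noor.  [the west bank: Quin, Sol | the east bank: Dara, Kira, Noor, Orla]
8. Farmer goes back to the west bank alone.  [the west bank: Quin, Sol | the east bank: Dara, Kira, Noor, Orla]
9. Farmer goes to the east bank with Quin.  [the west bank: Sol | the east bank: Dara, Kira, Noor, Orla, Quin]
10. Farmer goes back to the west bank alone.  [the west bank: Sol | the east bank: Dara, Kira, Noor, Orla, Quin]
11. Farmer goes to the east bank with Sol.  [the west bank: — | the east bank: Dara, Kira, Noor, Orla, Quin, Sol]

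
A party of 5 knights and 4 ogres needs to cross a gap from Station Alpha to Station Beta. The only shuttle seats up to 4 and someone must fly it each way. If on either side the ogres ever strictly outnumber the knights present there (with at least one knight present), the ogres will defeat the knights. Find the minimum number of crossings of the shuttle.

5

Counting alone: each trip to Station Beta takes at most 4 across and each return brings at least 1 back, so after t trips out (and t−1 returns) at most 4t − (t−1) of the 9 are across; that first reaches 9 at t = 3, so at least 5 crossings are needed.
The plan below uses exactly 5 crossings, so it is optimal:
1. 3 ogres → Station Beta.  (Station Alpha: 5K 1O; Station Beta: 0K 3O)
2. 1 ogre ← Station Alpha.  (Station Alpha: 5K 2O; Station Beta: 0K 2O)
3. 3 knights and 1 ogre → Station Beta.  (Station Alpha: 2K 1O; Station Beta: 3K 3O)
4. 1 ogre ← Station Alpha.  (Station Alpha: 2K 2O; Station Beta: 3K 2O)
5. 2 knights and 2 ogres → Station Beta.  (Station Alpha: 0K 0O; Station Beta: 5K 4O)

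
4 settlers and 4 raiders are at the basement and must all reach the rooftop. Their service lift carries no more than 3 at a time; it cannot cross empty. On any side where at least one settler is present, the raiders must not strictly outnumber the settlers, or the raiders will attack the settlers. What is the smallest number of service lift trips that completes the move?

9

Counting alone: each trip to the rooftop takes at most 3 across and each return brings at least 1 back, so after t trips out (and t−1 returns) at most 3t − (t−1) of the 8 are across; that first reaches 8 at t = 4, so at least 7 crossings are needed.
The safety rule pushes this higher. Following every safe sequence of crossings, the most of the 8 that can be at the rooftop as the service lift arrives there on crossing 7 is 7 — never all 8.
So no plan with fewer than 9 crossings exists, and this one achieves 9:
1. 2 raiders → the rooftop.  (the basement: 4S 2R; the rooftop: 0S 2R)
2. 1 raider ← the basement.  (the basement: 4S 3R; the rooftop: 0S 1R)
3. 3 raiders → the rooftop.  (the basement: 4S 0R; the rooftop: 0S 4R)
4. 1 raider ← the basement.  (the basement: 4S 1R; the rooftop: 0S 3R)
5. 3 settlers → the rooftop.  (the basement: 1S 1R; the rooftop: 3S 3R)
6. 1 settler and 1 raider ← the basement.  (the basement: 2S 2R; the rooftop: 2S 2R)
7. 2 settlers → the rooftop.  (the basement: 0S 2R; the rooftop: 4S 2R)
8. 1 raider ← the basement.  (the basement: 0S 3R; the rooftop: 4S 1R)
9. 3 raiders → the rooftop.  (the basement: 0S 0R; the rooftop: 4S 4R)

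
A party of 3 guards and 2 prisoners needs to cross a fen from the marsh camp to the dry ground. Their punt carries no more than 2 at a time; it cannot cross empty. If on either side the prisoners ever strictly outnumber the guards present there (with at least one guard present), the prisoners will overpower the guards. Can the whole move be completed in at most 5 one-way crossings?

No

Counting alone: each trip to the dry ground takes at most 2 across and each return brings at least 1 back, so after t trips out (and t−1 returns) at most 2t − (t−1) of the 5 are across; that first reaches 5 at t = 4, so at least 7 crossings are needed.
Since 5 < 7, 5 crossings cannot be enough. (The shortest complete plan in fact takes 7:)
1. 2 prisoners → the dry ground.  (the marsh camp: 3G 0P; the dry ground: 0G 2P)
2. 1 prisoner ← the marsh camp.  (the marsh camp: 3G 1P; the dry ground: 0G 1P)
3. 2 guards → the dry ground.  (the marsh camp: 1G 1P; the dry ground: 2G 1P)
4. 1 guard ← the marsh camp.  (the marsh camp: 2G 1P; the dry ground: 1G 1P)
5. 1 guard and 1 prisoner → the dry ground.  (the marsh camp: 1G 0P; the dry ground: 2G 2P)
6. 1 prisoner ← the marsh camp.  (the marsh camp: 1G 1P; the dry ground: 2G 1P)
7. 1 guard and 1 prisoner → the dry ground.  (the marsh camp: 0G 0P; the dry ground: 3G 2P)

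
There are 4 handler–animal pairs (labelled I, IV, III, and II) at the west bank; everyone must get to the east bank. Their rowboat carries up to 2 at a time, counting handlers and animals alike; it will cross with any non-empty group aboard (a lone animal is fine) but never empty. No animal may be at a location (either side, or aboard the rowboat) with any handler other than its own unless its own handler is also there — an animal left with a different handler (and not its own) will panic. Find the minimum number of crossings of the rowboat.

impossible

Following every safe sequence of crossings from the start, the most of the 8 that can be at the east bank as the rowboat arrives there on crossings 1, 3, 5 is 2, 3, 4 respectively; the best ever achieved is 4 of 8.
From crossing 7 on, no configuration arises that was not already reachable earlier: only 44 distinct safe configurations (who is on which side, and where the rowboat is) can ever be reached, none of them has everyone across, and every continuation just revisits them. So no valid plan exists.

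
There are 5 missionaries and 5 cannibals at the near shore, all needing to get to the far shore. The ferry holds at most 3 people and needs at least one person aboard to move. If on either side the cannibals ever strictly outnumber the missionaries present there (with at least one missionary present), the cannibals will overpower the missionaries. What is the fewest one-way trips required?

Counting alone: each trip to the far shore takes at most 3 across and each return brings at least 1 back, so after t trips out (and t−1 returns) at most 3t − (t−1) of the 10 are across; that first reaches 10 at t = 5, so at least 9 crossings are needed.
The safety rule pushes this higher. Following every safe sequence of crossings, the most of the 10 that can be at the far shore as the ferry arrives there on crossing 9 is 9 — never all 10.
So no plan with fewer than 11 crossings exists, and this one achieves 11:
1. 2 cannibals → the far shore.  (the near shore: 5M 3C; the far shore: 0M 2C)
2. 1 cannibal ← the near shore.  (the near shore: 5M 4C; the far shore: 0M 1C)
3. 3 cannibals → the far shore.  (the near shore: 5M 1C; the far shore: 0M 4C)
4. 1 cannibal ← the near shore.  (the near shore: 5M 2C; the far shore: 0M 3C)
5. 3 missionaries → the far shore.  (the near shore: 2M 2C; the far shore: 3M 3C)
6. 1 missionary and 1 cannibal ← the near shore.  (the near shore: 3M 3C; the far shore: 2M 2C)
7. 3 missionaries → the far shore.  (the near shore: 0M 3C; the far shore: 5M 2C)
8. 1 cannibal ← the near shore.  (the near shore: 0M 4C; the far shore: 5M 1C)
9. 2 cannibals → the far shore.  (the near shore: 0M 2C; the far shore: 5M 3C)
10. 1 cannibal ← the near shore.  (the near shore: 0M 3C; the far shore: 5M 2C)
11. 3 cannibals → the far shore.  (the near shore: 0M 0C; the far shore: 5M 5C)

11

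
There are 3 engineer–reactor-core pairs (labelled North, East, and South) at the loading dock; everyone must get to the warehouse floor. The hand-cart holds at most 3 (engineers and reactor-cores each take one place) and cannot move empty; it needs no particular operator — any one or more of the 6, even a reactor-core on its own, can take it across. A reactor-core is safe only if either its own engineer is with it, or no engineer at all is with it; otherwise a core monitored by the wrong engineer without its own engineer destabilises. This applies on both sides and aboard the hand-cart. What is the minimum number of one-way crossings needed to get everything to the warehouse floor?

5

Counting alone: each trip to the warehouse floor takes at most 3 across and each return brings at least 1 back, so after t trips out (and t−1 returns) at most 3t − (t−1) of the 6 are across; that first reaches 6 at t = 3, so at least 5 crossings are needed.
The plan below uses exactly 5 crossings, so it is optimal:
1. engineer North and reactor-core North cross → the warehouse floor.
2. engineer North crosses ← the loading dock.
3. engineer East, engineer North, and engineer South cross → the warehouse floor.
4. reactor-core North crosses ← the loading dock.
5. reactor-core East, reactor-core North, and reactor-core South cross → the warehouse floor.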